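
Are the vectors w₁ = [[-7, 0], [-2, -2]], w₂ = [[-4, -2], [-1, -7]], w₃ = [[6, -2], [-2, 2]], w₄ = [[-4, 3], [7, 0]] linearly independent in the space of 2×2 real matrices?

linearly independent

Take coordinates with respect to the standard basis {E₁₁, E₁₂, E₂₁, E₂₂}.
Row-reduce the matrix whose columns are w₁, w₂, w₃, w₄.
The reduction yields 4 nonzero rows, so the rank is 4.
Since rank = 4 (the number of vectors), the set is linearly independent.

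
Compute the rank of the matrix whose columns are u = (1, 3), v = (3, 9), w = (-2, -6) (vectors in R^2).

rank 1

Form the matrix with u, v, w as columns and reduce.
There is 1 pivot column, so rank = 1.
(With 3 elements in a 2-dimensional space the rank is at most 2.)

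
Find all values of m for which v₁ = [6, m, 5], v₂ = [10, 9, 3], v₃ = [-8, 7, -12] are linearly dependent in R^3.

m = 2/3

The set is linearly dependent precisely when det[v₁; v₂; v₃] = 0.
The determinant works out to 96*m - 64.
Setting this to zero gives m = 2/3.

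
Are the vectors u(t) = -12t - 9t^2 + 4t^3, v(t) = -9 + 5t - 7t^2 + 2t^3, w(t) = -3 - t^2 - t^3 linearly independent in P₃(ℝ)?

Write each element as a coordinate vector in ℝ⁴ using {1, t, …, t^3}.
Place the vectors as rows of a 3×4 matrix and reduce to echelon form.
The reduction yields 3 nonzero rows, so the rank is 3.
Since rank = 3 (the number of vectors), the set is linearly independent.

linearly independent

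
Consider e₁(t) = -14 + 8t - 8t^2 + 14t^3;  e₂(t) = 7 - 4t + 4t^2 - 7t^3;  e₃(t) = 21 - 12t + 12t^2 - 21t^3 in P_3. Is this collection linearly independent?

linearly dependent

Take coordinates with respect to the standard basis {1, t, …, t^3}.
Place the vectors as rows of a 3×4 matrix and reduce to echelon form.
The reduction yields 1 nonzero row, so the rank is 1.
Since rank 1 < 3, the set is linearly dependent.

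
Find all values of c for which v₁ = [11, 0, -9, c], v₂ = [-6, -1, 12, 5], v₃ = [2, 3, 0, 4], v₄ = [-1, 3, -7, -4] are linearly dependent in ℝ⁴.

Dependence holds iff the 4×4 matrix [v₁ v₂ v₃ v₄] is singular.
Expanding, det = 40 - 220*c.
Solving 40 - 220*c = 0 yields c = 2/11.

c = 2/11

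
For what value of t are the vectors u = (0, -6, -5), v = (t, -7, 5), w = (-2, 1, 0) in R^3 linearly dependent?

t = 26

The set is linearly dependent precisely when det[u; v; w] = 0.
Cofactor expansion gives det = 130 - 5*t.
This vanishes exactly when t = 26.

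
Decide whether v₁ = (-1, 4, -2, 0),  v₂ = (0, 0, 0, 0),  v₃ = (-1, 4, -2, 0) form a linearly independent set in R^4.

One of the vectors is the zero vector, so the set is linearly dependent.

linearly dependent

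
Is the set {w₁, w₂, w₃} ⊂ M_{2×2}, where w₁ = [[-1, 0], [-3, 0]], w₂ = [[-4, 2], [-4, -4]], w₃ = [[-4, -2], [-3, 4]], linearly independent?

Write each element as a coordinate vector in ℝ⁴ using {E₁₁, E₁₂, E₂₁, E₂₂}.
Place the vectors as rows of a 3×4 matrix and reduce to echelon form.
The reduction yields 3 nonzero rows, so the rank is 3.
Since rank = 3 (the number of vectors), the set is linearly independent.

linearly independent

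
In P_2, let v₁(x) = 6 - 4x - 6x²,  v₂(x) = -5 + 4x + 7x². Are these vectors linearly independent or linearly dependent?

Write each element as a coordinate vector in ℝ³ using {1, x, x²}.
Row-reduce the matrix whose columns are v₁, v₂.
The reduction yields 2 nonzero rows, so the rank is 2.
Since rank = 2 (the number of vectors), the set is linearly independent.

linearly independent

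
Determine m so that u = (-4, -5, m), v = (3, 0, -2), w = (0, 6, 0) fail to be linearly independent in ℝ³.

Place the vectors as rows of a 3×3 matrix; dependence ⇔ determinant zero.
Cofactor expansion gives det = 18*m - 48.
This vanishes exactly when m = 8/3.

m = 8/3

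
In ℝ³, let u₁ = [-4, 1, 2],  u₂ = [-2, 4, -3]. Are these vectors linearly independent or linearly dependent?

linearly independent

Place the vectors as rows of a 2×3 matrix and reduce to echelon form.
The reduction yields 2 nonzero rows, so the rank is 2.
Since rank = 2 (the number of vectors), the set is linearly independent.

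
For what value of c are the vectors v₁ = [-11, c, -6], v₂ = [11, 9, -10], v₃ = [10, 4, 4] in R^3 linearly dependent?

c = -35/9

The vectors are dependent exactly when the determinant of the matrix with rows v₁, v₂, v₃ vanishes.
The determinant works out to -144*c - 560.
Solving -144*c - 560 = 0 yields c = -35/9.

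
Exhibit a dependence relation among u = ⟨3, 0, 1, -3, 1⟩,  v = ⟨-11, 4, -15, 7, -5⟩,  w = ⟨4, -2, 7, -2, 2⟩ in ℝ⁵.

Row-reduce the matrix with u, v, w as columns; the null space gives the coefficients.
The free variable yields coefficients (1, 1, 2) (any nonzero multiple also works).

u + v + 2w = 0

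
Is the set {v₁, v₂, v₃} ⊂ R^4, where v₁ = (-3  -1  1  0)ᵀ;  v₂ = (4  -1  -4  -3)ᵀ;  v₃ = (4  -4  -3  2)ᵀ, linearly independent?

Row-reduce the matrix whose columns are v₁, v₂, v₃.
The reduction yields 3 nonzero rows, so the rank is 3.
Since rank = 3 (the number of vectors), the set is linearly independent.

linearly independent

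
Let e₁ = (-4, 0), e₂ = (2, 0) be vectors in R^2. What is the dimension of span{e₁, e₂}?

Put the 2×2 matrix [e₁|e₂] into echelon form.
Exactly 1 pivot survives; hence the rank is 1.

dim = 1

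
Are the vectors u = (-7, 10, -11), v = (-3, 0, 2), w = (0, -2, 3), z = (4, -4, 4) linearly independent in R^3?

There are 4 vectors in a 3-dimensional space, so they cannot be linearly independent.

linearly dependent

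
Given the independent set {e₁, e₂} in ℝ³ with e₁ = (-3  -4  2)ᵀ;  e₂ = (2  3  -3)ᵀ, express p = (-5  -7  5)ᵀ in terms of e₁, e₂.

Set up the augmented matrix [e₁ | e₂ | p] and row-reduce.
The system has the unique solution (α₁, α₂) = (1, -1).

p = e₁ - e₂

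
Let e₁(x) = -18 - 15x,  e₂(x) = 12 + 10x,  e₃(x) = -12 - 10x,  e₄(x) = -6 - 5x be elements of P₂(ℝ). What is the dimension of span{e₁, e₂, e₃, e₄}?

Use coordinates relative to {1, x, x^2}.
Put the 3×4 matrix [e₁|e₂|e₃|e₄] into echelon form.
Exactly 1 pivot survives; hence the rank is 1.
(With 4 elements in a 3-dimensional space the rank is at most 3.)

dim = 1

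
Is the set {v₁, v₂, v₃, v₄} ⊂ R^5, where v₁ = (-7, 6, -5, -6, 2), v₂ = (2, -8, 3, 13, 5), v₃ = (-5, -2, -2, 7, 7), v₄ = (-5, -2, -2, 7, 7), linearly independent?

linearly dependent

Two of the vectors are equal, giving an immediate dependence.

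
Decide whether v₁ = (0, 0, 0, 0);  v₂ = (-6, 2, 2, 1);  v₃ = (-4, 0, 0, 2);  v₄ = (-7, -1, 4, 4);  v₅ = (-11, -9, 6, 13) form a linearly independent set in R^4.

There are 5 vectors in a 4-dimensional space, so they cannot be linearly independent.

linearly dependent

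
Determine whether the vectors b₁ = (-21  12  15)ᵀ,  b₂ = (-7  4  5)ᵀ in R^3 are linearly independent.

One vector is a scalar multiple of another, so the set is dependent.

linearly dependent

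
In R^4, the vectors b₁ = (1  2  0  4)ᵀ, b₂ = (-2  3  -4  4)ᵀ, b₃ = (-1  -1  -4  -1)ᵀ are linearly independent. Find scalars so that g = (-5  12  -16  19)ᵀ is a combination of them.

Solve the system with b₁, b₂, b₃ as columns and g as the right-hand side.
Row-reducing the augmented matrix gives the unique coefficients (a₁, a₂, a₃) = (2, 3, 1).

g = 2b₁ + 3b₂ + b₃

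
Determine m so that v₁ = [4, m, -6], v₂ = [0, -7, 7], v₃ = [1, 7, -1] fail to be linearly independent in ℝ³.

The set is linearly dependent precisely when det[v₁; v₂; v₃] = 0.
Cofactor expansion gives det = 7*m - 210.
This vanishes exactly when m = 30.

m = 30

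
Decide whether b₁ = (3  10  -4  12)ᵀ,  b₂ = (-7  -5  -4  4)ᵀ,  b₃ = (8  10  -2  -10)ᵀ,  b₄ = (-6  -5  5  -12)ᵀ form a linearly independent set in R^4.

linearly independent

Place the vectors as rows of a 4×4 matrix and reduce to echelon form.
The reduction yields 4 nonzero rows, so the rank is 4.
Since rank = 4 (the number of vectors), the set is linearly independent.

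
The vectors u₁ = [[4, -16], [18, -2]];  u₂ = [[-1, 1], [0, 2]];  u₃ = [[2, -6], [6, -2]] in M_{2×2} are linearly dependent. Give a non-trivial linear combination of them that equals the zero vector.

Pass to coordinate vectors relative to the basis {E₁₁, E₁₂, E₂₁, E₂₂}.
Row-reduce the matrix with u₁, u₂, u₃ as columns; the null space gives the coefficients.
The free variable yields coefficients (1, -2, -3) (any nonzero multiple also works).

u₁ - 2u₂ - 3u₃ = 0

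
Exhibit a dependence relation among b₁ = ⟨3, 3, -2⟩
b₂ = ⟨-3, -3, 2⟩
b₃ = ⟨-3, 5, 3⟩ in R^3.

Solve the homogeneous system with b₁, b₂, b₃ as columns by row-reducing the coefficient matrix.
One solution (up to scaling) is (1, 1, 0).

b₁ + b₂ = 0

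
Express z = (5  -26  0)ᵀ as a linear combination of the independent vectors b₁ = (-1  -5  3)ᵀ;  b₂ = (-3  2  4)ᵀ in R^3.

z = 4b₁ - 3b₂

Solve the system with b₁, b₂ as columns and z as the right-hand side.
Row-reducing the augmented matrix gives the unique coefficients (α₁, α₂) = (4, -3).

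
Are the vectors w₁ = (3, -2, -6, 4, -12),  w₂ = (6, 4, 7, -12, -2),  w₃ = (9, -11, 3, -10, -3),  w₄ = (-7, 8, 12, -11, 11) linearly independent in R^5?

linearly independent

Place the vectors as rows of a 4×5 matrix and reduce to echelon form.
The reduction yields 4 nonzero rows, so the rank is 4.
Since rank = 4 (the number of vectors), the set is linearly independent.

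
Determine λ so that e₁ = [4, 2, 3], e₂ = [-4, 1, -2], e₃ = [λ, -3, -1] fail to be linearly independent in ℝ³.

λ = 0

Dependence holds iff the 3×3 matrix [e₁ e₂ e₃] is singular.
Expanding, det = -7*λ.
Setting this to zero gives λ = 0.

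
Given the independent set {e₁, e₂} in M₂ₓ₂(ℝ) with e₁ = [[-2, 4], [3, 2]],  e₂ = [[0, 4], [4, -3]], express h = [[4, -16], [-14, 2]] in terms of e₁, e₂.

h = -2e₁ - 2e₂

Identify each element with its coordinate vector in ℝ⁴ via {E₁₁, E₁₂, E₂₁, E₂₂}.
Solve the system with e₁, e₂ as columns and h as the right-hand side.
Back-substitution yields (c₁, c₂) = (-2, -2).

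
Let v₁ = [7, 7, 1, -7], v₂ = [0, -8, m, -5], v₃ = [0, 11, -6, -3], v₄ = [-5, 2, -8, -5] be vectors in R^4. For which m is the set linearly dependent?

m = 9/7

Dependence holds iff the 4×4 matrix [v₁ v₂ v₃ v₄] is singular.
The determinant works out to 623*m - 801.
Setting this to zero gives m = 9/7.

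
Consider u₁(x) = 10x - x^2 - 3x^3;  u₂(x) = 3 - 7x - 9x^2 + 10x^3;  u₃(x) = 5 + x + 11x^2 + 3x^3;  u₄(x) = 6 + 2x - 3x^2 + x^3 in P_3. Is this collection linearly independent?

linearly independent

Take coordinates with respect to the standard basis {1, x, …, x^3}.
Place the vectors as rows of a 4×4 matrix and reduce to echelon form.
The reduction yields 4 nonzero rows, so the rank is 4.
Since rank = 4 (the number of vectors), the set is linearly independent.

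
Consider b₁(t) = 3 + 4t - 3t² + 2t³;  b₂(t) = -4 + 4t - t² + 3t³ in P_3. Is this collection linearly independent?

Write each element as a coordinate vector in ℝ⁴ using {1, t, …, t³}.
Place the vectors as rows of a 2×4 matrix and reduce to echelon form.
The reduction yields 2 nonzero rows, so the rank is 2.
Since rank = 2 (the number of vectors), the set is linearly independent.

linearly independent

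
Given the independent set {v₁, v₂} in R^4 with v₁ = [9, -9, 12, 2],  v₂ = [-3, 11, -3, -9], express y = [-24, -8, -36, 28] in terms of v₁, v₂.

Write y = c₁v₁ + c₂v₂ and equate components.
Back-substitution yields (c₁, c₂) = (-4, -4).

y = -4v₁ - 4v₂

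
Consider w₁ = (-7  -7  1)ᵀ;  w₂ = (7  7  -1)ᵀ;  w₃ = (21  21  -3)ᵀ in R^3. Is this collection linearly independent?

linearly dependent

Place the vectors as rows of a 3×3 matrix and reduce to echelon form.
The reduction yields 1 nonzero row, so the rank is 1.
Since rank 1 < 3, the set is linearly dependent.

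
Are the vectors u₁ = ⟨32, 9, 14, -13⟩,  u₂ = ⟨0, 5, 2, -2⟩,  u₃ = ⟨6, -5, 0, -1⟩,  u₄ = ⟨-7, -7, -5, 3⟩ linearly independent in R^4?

The matrix [u₁|u₂|u₃|u₄] has determinant 0.
A zero determinant means the columns are linearly dependent.
Indeed u₁ - 2u₂ - 3u₃ + 2u₄ = 0.

linearly dependent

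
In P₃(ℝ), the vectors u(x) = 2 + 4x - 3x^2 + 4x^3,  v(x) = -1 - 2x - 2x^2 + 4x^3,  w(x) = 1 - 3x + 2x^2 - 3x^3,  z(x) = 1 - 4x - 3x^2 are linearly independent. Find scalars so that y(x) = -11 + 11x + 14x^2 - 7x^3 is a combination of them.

y = -3u - v - 3w - 3z

Take coordinate vectors relative to {1, x, …, x^3}.
Solve the system with u, v, w, z as columns and y as the right-hand side.
Row-reducing the augmented matrix gives the unique coefficients (c₁, …, c₄) = (-3, -1, -3, -3).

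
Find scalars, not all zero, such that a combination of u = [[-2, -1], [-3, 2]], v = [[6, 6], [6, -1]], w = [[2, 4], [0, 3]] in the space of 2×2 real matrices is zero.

Take coordinates with respect to {E₁₁, E₁₂, E₂₁, E₂₂}.
Solve the homogeneous system with u, v, w as columns by row-reducing the coefficient matrix.
The free variable yields coefficients (2, 1, -1) (any nonzero multiple also works).

2u + v - w = 0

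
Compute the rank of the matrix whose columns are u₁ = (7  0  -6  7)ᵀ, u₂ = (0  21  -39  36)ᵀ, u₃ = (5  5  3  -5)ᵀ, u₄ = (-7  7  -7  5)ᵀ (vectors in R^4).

3

Apply Gaussian elimination to the matrix whose rows are u₁, u₂, u₃, u₄.
The echelon form has 3 nonzero rows, so the rank is 3.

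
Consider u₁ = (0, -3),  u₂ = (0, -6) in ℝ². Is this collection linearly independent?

Place the vectors as rows of a 2×2 matrix and reduce to echelon form.
The reduction yields 1 nonzero row, so the rank is 1.
Since rank 1 < 2, the set is linearly dependent.
Indeed 2u₁ - u₂ = 0.

linearly dependent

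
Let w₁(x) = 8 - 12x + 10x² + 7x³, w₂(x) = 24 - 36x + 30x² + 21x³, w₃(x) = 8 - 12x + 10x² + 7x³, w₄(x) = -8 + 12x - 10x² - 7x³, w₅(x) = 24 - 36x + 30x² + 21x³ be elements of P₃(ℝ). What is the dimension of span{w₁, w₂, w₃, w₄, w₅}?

Represent each element by its coordinate vector in ℝ⁴.
Row-reduce the 5×4 matrix with these as rows.
Reduction leaves 1 leading entry, giving rank 1.
(With 5 elements in a 4-dimensional space the rank is at most 4.)

1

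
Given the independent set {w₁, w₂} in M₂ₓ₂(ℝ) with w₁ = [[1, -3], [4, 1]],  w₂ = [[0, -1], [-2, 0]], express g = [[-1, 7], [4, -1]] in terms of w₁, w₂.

Work in coordinates with respect to the standard basis {E₁₁, E₁₂, E₂₁, E₂₂}.
Write g = a₁w₁ + a₂w₂ and equate components.
Back-substitution yields (a₁, a₂) = (-1, -4).

g = -w₁ - 4w₂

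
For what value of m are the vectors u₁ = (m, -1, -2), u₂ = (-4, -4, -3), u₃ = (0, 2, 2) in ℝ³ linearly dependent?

m = 4

Place the vectors as rows of a 3×3 matrix; dependence ⇔ determinant zero.
Cofactor expansion gives det = 8 - 2*m.
Solving 8 - 2*m = 0 yields m = 4.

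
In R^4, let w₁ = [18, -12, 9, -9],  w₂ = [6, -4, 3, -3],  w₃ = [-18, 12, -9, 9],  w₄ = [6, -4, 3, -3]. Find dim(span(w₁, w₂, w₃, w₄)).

1

Row-reduce the 4×4 matrix with these as rows.
There is 1 pivot column, so rank = 1.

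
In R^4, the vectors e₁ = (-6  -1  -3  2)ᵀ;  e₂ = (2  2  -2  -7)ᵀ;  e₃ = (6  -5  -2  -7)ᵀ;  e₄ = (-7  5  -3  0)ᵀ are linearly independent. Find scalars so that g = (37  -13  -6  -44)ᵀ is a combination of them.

g = -e₁ + 3e₂ + 3e₃ - e₄

Write g = a₁e₁ + … + a₄e₄ and equate components.
Back-substitution yields (a₁, …, a₄) = (-1, 3, 3, -1).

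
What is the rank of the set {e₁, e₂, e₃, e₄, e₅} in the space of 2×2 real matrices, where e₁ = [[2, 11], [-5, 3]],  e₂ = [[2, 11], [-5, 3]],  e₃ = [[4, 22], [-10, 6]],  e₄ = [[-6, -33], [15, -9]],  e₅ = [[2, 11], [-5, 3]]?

1

Pass to coordinate vectors with respect to the basis {E₁₁, E₁₂, E₂₁, E₂₂}.
Put the 4×5 matrix [e₁|e₂|e₃|e₄|e₅] into echelon form.
There is 1 pivot column, so rank = 1.
(With 5 elements in a 4-dimensional space the rank is at most 4.)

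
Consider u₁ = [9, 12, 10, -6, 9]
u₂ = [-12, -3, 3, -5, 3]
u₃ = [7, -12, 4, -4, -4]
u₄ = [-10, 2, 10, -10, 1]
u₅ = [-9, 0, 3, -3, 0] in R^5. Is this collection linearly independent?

The matrix [u₁|u₂|u₃|u₄|u₅] has determinant 20664.
A nonzero determinant means the columns are linearly independent.

linearly independent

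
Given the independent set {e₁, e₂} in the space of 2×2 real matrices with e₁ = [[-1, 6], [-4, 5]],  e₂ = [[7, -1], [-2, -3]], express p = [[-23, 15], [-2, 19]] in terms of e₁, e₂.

Identify each element with its coordinate vector in ℝ⁴ via {E₁₁, E₁₂, E₂₁, E₂₂}.
Write p = a₁e₁ + a₂e₂ and equate components.
The system has the unique solution (a₁, a₂) = (2, -3).

p = 2e₁ - 3e₂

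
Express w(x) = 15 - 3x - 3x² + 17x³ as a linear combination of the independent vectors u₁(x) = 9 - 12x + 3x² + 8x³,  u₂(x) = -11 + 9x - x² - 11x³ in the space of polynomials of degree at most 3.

Take coordinate vectors relative to {1, x, …, x³}.
Write w = a₁u₁ + a₂u₂ and equate components.
The system has the unique solution (a₁, a₂) = (-2, -3).

w = -2u₁ - 3u₂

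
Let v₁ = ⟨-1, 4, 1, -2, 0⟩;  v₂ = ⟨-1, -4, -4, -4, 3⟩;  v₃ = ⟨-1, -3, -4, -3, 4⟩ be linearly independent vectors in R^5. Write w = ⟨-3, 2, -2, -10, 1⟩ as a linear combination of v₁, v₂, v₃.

Write w = α₁v₁ + … + α₃v₃ and equate components.
Row-reducing the augmented matrix gives the unique coefficients (α₁, α₂, α₃) = (2, 3, -2).

w = 2v₁ + 3v₂ - 2v₃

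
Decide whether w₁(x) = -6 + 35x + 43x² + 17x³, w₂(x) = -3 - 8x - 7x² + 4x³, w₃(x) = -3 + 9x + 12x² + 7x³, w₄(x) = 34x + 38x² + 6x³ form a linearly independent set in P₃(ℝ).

linearly dependent

Take coordinates with respect to the standard basis {1, x, …, x³}.
The matrix [w₁|w₂|w₃|w₄] has determinant 0.
A zero determinant means the columns are linearly dependent.
Indeed w₁ + w₂ - 3w₃ = 0.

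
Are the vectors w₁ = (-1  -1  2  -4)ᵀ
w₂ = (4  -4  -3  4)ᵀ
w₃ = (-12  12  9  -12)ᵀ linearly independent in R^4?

Place the vectors as rows of a 3×4 matrix and reduce to echelon form.
The reduction yields 2 nonzero rows, so the rank is 2.
Since rank 2 < 3, the set is linearly dependent.
Indeed 3w₂ + w₃ = 0.

linearly dependent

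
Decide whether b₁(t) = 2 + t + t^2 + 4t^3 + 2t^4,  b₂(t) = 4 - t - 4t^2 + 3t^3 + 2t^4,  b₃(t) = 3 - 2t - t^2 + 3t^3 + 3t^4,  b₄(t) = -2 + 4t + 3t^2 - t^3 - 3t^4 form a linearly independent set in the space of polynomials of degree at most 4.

Take coordinates with respect to the standard basis {1, t, …, t^4}.
Row-reduce the matrix whose columns are b₁, b₂, b₃, b₄.
The reduction yields 4 nonzero rows, so the rank is 4.
Since rank = 4 (the number of vectors), the set is linearly independent.

linearly independent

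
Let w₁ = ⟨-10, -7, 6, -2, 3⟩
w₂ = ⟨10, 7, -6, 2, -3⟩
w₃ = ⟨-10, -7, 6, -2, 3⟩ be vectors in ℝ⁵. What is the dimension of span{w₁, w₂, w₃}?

dim = 1

Row-reduce the 3×5 matrix with these as rows.
Reduction leaves 1 leading entry, giving rank 1.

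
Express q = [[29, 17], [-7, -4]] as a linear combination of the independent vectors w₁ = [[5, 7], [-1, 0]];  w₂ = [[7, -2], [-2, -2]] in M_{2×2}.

Take coordinate vectors relative to {E₁₁, E₁₂, E₂₁, E₂₂}.
Set up the augmented matrix [w₁ | w₂ | q] and row-reduce.
Row-reducing the augmented matrix gives the unique coefficients (c₁, c₂) = (3, 2).

q = 3w₁ + 2w₂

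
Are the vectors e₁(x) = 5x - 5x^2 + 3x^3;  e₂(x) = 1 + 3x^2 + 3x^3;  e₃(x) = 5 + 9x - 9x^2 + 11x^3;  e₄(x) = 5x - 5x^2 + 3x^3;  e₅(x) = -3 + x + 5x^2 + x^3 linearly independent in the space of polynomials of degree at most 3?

Write each element as a coordinate vector in ℝ⁴ using {1, x, …, x^3}.
There are 5 vectors in a 4-dimensional space, so they cannot be linearly independent.

linearly dependent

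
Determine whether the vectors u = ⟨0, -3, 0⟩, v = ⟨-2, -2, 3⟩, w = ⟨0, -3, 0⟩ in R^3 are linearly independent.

linearly dependent

Two of the vectors are equal, giving an immediate dependence.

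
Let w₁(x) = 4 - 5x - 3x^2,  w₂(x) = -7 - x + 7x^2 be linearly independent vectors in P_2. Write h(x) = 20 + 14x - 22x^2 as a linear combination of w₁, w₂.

h = -2w₁ - 4w₂

Work in coordinates with respect to the standard basis {1, x, x^2}.
Solve the system with w₁, w₂ as columns and h as the right-hand side.
Row-reducing the augmented matrix gives the unique coefficients (a₁, a₂) = (-2, -4).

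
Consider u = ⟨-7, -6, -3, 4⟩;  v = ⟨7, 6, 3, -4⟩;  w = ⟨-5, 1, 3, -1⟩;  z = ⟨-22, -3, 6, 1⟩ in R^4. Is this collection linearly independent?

linearly dependent

Place the vectors as rows of a 4×4 matrix and reduce to echelon form.
The reduction yields 2 nonzero rows, so the rank is 2.
Since rank 2 < 4, the set is linearly dependent.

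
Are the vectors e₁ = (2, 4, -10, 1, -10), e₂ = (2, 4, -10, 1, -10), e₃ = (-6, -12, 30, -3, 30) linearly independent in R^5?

linearly dependent

Place the vectors as rows of a 3×5 matrix and reduce to echelon form.
The reduction yields 1 nonzero row, so the rank is 1.
Since rank 1 < 3, the set is linearly dependent.
Indeed e₁ - e₂ = 0.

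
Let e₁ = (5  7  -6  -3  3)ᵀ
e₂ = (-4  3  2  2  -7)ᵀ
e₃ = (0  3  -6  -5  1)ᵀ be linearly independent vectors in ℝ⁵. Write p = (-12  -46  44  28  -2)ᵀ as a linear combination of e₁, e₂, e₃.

Set up the augmented matrix [e₁ | e₂ | e₃ | p] and row-reduce.
Row-reducing the augmented matrix gives the unique coefficients (a₁, a₂, a₃) = (-4, -2, -4).

p = -4e₁ - 2e₂ - 4e₃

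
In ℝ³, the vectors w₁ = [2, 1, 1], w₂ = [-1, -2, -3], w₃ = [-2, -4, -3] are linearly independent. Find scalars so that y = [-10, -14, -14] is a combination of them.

Write y = c₁w₁ + … + c₃w₃ and equate components.
The system has the unique solution (c₁, c₂, c₃) = (-2, 2, 2).

y = -2w₁ + 2w₂ + 2w₃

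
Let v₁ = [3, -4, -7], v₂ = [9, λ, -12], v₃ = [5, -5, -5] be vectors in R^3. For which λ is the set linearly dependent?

The set is linearly dependent precisely when det[v₁; v₂; v₃] = 0.
The determinant works out to 20*λ + 195.
Solving 20*λ + 195 = 0 yields λ = -39/4.

λ = -39/4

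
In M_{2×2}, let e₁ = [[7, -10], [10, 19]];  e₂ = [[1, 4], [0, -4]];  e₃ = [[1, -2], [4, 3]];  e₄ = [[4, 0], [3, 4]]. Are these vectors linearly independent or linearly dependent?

Take coordinates with respect to the standard basis {E₁₁, E₁₂, E₂₁, E₂₂}.
Row-reduce the matrix whose columns are e₁, e₂, e₃, e₄.
The reduction yields 3 nonzero rows, so the rank is 3.
Since rank 3 < 4, the set is linearly dependent.
Indeed e₁ + 2e₂ - e₃ - 2e₄ = 0.

linearly dependent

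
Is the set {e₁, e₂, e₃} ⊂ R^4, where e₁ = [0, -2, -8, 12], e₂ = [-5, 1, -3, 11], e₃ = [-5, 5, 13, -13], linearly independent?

linearly dependent

Place the vectors as rows of a 3×4 matrix and reduce to echelon form.
The reduction yields 2 nonzero rows, so the rank is 2.
Since rank 2 < 3, the set is linearly dependent.
Indeed 2e₁ - e₂ + e₃ = 0.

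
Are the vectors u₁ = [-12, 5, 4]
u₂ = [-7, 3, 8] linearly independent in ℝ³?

Row-reduce the matrix whose columns are u₁, u₂.
The reduction yields 2 nonzero rows, so the rank is 2.
Since rank = 2 (the number of vectors), the set is linearly independent.

linearly independent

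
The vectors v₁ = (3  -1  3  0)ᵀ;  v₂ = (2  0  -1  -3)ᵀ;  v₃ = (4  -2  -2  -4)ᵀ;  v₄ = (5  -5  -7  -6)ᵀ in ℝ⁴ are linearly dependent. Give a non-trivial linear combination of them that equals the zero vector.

v₁ + 2v₂ - 3v₃ + v₄ = 0

Solve the homogeneous system with v₁, v₂, v₃, v₄ as columns by row-reducing the coefficient matrix.
The free variable yields coefficients (1, 2, -3, 1) (any nonzero multiple also works).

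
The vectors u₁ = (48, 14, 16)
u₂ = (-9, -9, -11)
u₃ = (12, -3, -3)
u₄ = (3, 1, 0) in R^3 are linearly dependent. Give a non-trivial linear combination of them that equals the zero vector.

u₁ + 2u₂ - 2u₃ - 2u₄ = 0

Row-reduce the matrix with u₁, u₂, u₃, u₄ as columns; the null space gives the coefficients.
A generator of the null space is (1, 2, -2, -2).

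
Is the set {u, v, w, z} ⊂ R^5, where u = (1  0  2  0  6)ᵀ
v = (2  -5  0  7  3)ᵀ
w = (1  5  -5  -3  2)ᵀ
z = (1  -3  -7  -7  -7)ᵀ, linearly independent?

Row-reduce the matrix whose columns are u, v, w, z.
The reduction yields 4 nonzero rows, so the rank is 4.
Since rank = 4 (the number of vectors), the set is linearly independent.

linearly independent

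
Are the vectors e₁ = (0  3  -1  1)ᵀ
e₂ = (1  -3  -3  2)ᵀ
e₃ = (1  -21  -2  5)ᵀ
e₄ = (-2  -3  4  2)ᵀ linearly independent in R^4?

linearly dependent

Form the 4×4 matrix with these as columns; its determinant is 0.
A zero determinant means the columns are linearly dependent.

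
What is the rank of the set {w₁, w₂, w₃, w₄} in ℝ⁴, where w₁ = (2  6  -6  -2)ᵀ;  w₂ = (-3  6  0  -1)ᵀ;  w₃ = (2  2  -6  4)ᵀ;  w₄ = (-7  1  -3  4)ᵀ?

4

Put the 4×4 matrix [w₁|w₂|w₃|w₄] into echelon form.
Exactly 4 pivots survive; hence the rank is 4.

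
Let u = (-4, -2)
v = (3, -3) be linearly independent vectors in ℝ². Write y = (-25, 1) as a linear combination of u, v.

y = 4u - 3v

Solve the system with u, v as columns and y as the right-hand side.
Back-substitution yields (a₁, a₂) = (4, -3).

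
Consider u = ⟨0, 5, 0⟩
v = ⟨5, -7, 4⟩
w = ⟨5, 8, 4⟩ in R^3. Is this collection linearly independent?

linearly dependent

Row-reduce the matrix whose columns are u, v, w.
The reduction yields 2 nonzero rows, so the rank is 2.
Since rank 2 < 3, the set is linearly dependent.
Indeed 3u + v - w = 0.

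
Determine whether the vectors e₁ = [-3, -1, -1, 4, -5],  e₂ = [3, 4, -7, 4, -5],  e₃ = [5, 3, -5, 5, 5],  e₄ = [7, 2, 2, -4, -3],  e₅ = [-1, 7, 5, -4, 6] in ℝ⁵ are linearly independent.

Form the 5×5 matrix with these as columns; its determinant is 21645.
A nonzero determinant means the columns are linearly independent.

linearly independent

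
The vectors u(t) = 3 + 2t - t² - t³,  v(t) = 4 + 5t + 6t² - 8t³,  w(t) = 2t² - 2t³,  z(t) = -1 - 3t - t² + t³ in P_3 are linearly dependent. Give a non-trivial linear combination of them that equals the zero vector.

Take coordinates with respect to {1, t, …, t³}.
Solve the homogeneous system with u, v, w, z as columns by row-reducing the coefficient matrix.
A generator of the null space is (1, -1, 3, -1).

u - v + 3w - z = 0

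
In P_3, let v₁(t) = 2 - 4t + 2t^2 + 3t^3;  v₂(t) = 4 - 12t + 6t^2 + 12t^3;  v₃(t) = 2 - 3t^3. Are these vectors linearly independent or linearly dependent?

linearly dependent

Take coordinates with respect to the standard basis {1, t, …, t^3}.
Place the vectors as rows of a 3×4 matrix and reduce to echelon form.
The reduction yields 2 nonzero rows, so the rank is 2.
Since rank 2 < 3, the set is linearly dependent.
Indeed 3v₁ - v₂ - v₃ = 0.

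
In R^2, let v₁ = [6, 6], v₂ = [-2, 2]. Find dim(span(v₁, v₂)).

dim = 2

Put the 2×2 matrix [v₁|v₂] into echelon form.
The echelon form has 2 nonzero rows, so the rank is 2.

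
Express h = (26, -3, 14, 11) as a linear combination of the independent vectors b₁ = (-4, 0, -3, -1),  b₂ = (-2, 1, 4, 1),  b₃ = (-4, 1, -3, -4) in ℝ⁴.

Write h = a₁b₁ + … + a₃b₃ and equate components.
The system has the unique solution (a₁, a₂, a₃) = (-4, -1, -2).

h = -4b₁ - b₂ - 2b₃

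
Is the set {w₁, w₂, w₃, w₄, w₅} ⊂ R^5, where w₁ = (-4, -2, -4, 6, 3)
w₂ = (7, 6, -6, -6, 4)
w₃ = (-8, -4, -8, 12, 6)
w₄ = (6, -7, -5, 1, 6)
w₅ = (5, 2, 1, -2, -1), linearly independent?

linearly dependent

One vector is a scalar multiple of another, so the set is dependent.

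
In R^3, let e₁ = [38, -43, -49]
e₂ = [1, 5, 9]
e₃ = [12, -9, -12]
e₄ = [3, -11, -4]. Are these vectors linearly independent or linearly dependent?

There are 4 vectors in a 3-dimensional space, so they cannot be linearly independent.

linearly dependent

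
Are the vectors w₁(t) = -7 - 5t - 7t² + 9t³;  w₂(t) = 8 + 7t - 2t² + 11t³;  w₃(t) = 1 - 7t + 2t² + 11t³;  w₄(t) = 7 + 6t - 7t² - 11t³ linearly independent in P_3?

Take coordinates with respect to the standard basis {1, t, …, t³}.
Row-reduce the matrix whose columns are w₁, w₂, w₃, w₄.
The reduction yields 4 nonzero rows, so the rank is 4.
Since rank = 4 (the number of vectors), the set is linearly independent.

linearly independent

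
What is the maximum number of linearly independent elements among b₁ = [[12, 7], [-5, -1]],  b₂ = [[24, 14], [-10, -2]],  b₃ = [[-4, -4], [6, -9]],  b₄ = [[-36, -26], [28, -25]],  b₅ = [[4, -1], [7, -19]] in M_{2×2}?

2

Use coordinates relative to {E₁₁, E₁₂, E₂₁, E₂₂}.
Put the 4×5 matrix [b₁|b₂|b₃|b₄|b₅] into echelon form.
Reduction leaves 2 leading entries, giving rank 2.
(With 5 elements in a 4-dimensional space the rank is at most 4.)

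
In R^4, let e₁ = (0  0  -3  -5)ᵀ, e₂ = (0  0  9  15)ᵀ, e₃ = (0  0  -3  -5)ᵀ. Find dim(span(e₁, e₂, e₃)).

dim = 1

Put the 4×3 matrix [e₁|e₂|e₃] into echelon form.
There is 1 pivot column, so rank = 1.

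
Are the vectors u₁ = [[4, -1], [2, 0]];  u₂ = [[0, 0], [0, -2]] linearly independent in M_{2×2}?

linearly independent

Take coordinates with respect to the standard basis {E₁₁, E₁₂, E₂₁, E₂₂}.
Row-reduce the matrix whose columns are u₁, u₂.
The reduction yields 2 nonzero rows, so the rank is 2.
Since rank = 2 (the number of vectors), the set is linearly independent.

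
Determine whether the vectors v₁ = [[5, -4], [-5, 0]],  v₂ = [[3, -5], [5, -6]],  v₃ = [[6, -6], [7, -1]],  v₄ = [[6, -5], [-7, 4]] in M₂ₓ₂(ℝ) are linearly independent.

linearly independent

Take coordinates with respect to the standard basis {E₁₁, E₁₂, E₂₁, E₂₂}.
Form the 4×4 matrix with these as columns; its determinant is -577.
A nonzero determinant means the columns are linearly independent.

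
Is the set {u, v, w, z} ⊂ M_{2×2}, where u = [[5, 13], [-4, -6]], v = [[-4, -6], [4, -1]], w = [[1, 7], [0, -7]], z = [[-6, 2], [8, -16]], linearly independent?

Take coordinates with respect to the standard basis {E₁₁, E₁₂, E₂₁, E₂₂}.
The matrix [u|v|w|z] has determinant 0.
A zero determinant means the columns are linearly dependent.

linearly dependent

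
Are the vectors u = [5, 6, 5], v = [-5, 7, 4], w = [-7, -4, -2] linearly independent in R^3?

Place the vectors as rows of a 3×3 matrix and reduce to echelon form.
The reduction yields 3 nonzero rows, so the rank is 3.
Since rank = 3 (the number of vectors), the set is linearly independent.

linearly independent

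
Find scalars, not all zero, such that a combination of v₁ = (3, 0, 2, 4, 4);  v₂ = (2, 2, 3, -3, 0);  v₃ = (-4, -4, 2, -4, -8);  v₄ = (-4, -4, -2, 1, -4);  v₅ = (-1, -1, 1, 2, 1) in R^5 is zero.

2v₂ - v₃ + 2v₄ = 0

Set up α₁v₁ + … + α₅v₅ = 0 and solve the homogeneous system.
The free variable yields coefficients (0, 2, -1, 2, 0) (any nonzero multiple also works).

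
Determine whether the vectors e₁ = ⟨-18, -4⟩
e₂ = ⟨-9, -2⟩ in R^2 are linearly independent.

linearly dependent

One vector is a scalar multiple of another, so the set is dependent.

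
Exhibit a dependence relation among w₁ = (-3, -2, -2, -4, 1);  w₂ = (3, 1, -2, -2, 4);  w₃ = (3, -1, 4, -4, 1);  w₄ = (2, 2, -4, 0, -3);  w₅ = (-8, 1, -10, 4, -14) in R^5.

w₁ - 2w₂ - w₃ + 2w₄ - w₅ = 0

Write the vectors as columns of a matrix and find a nonzero vector in its null space.
The free variable yields coefficients (1, -2, -1, 2, -1) (any nonzero multiple also works).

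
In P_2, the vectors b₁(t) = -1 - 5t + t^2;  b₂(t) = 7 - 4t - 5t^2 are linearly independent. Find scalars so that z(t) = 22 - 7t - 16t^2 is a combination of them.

z = -b₁ + 3b₂

Work in coordinates with respect to the standard basis {1, t, t^2}.
Since b₁, b₂ are independent, the coefficients expressing z are uniquely determined by a linear system.
Row-reducing the augmented matrix gives the unique coefficients (a₁, a₂) = (-1, 3).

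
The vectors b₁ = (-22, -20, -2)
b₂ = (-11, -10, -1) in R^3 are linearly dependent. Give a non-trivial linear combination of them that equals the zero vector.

Write the vectors as columns of a matrix and find a nonzero vector in its null space.
The free variable yields coefficients (1, -2) (any nonzero multiple also works).

b₁ - 2b₂ = 0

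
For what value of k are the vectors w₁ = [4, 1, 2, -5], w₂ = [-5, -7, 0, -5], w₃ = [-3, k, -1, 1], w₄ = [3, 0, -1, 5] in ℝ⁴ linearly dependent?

Place the vectors as rows of a 4×4 matrix; dependence ⇔ determinant zero.
Cofactor expansion gives det = 25*k + 80.
Solving 25*k + 80 = 0 yields k = -16/5.

k = -16/5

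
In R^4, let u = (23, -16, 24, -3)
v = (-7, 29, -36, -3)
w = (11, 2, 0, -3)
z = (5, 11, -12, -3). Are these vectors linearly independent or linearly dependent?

linearly dependent

The matrix [u|v|w|z] has determinant 0.
A zero determinant means the columns are linearly dependent.
Indeed 3u + 2v - 5w = 0.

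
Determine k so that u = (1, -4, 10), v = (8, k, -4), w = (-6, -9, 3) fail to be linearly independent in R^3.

k = 12

The vectors are dependent exactly when the determinant of the matrix with rows u, v, w vanishes.
Expanding, det = 63*k - 756.
Setting this to zero gives k = 12.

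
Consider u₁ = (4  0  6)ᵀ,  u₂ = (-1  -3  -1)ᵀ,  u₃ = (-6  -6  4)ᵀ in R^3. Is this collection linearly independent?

linearly independent

The matrix [u₁|u₂|u₃] has determinant -144.
A nonzero determinant means the columns are linearly independent.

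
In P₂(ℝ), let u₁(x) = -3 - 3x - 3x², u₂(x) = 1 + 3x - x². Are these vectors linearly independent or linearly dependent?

Write each element as a coordinate vector in ℝ³ using {1, x, x²}.
Row-reduce the matrix whose columns are u₁, u₂.
The reduction yields 2 nonzero rows, so the rank is 2.
Since rank = 2 (the number of vectors), the set is linearly independent.

linearly independent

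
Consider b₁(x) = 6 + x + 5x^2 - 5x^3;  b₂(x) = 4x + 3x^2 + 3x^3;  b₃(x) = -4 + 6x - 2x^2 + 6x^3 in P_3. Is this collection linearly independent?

Take coordinates with respect to the standard basis {1, x, …, x^3}.
Place the vectors as rows of a 3×4 matrix and reduce to echelon form.
The reduction yields 3 nonzero rows, so the rank is 3.
Since rank = 3 (the number of vectors), the set is linearly independent.

linearly independent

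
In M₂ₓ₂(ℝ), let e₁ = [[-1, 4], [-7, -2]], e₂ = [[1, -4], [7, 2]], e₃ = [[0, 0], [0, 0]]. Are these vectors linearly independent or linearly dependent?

Take coordinates with respect to the standard basis {E₁₁, E₁₂, E₂₁, E₂₂}.
One of the vectors is the zero vector, so the set is linearly dependent.

linearly dependent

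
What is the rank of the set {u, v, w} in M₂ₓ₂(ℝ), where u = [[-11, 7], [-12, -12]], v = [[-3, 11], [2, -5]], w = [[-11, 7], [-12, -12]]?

Pass to coordinate vectors with respect to the basis {E₁₁, E₁₂, E₂₁, E₂₂}.
Apply Gaussian elimination to the matrix whose rows are u, v, w.
Exactly 2 pivots survive; hence the rank is 2.

rank 2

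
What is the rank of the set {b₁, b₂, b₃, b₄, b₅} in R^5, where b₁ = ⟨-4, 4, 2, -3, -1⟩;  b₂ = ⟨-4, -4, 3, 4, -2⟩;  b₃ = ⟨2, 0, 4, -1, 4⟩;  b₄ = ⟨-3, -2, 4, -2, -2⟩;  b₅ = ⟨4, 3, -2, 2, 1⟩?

5

Put the 5×5 matrix [b₁|b₂|b₃|b₄|b₅] into echelon form.
The echelon form has 5 nonzero rows, so the rank is 5.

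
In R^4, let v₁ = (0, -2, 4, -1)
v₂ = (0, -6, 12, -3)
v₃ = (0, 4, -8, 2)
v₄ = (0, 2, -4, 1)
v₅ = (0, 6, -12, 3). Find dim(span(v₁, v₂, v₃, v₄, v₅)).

dim = 1

Put the 4×5 matrix [v₁|v₂|v₃|v₄|v₅] into echelon form.
There is 1 pivot column, so rank = 1.
(With 5 elements in a 4-dimensional space the rank is at most 4.)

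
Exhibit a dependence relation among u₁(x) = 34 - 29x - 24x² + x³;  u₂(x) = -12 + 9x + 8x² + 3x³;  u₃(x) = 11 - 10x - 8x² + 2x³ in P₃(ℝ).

u₁ + u₂ - 2u₃ = 0

Write each element as a vector in ℝ⁴ using {1, x, …, x³}.
Write the vectors as columns of a matrix and find a nonzero vector in its null space.
A generator of the null space is (1, 1, -2).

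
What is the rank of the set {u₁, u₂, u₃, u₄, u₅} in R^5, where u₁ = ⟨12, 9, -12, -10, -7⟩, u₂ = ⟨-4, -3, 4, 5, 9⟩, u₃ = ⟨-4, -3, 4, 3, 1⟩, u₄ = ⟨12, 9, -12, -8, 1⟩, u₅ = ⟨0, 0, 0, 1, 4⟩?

Row-reduce the 5×5 matrix with these as rows.
Exactly 2 pivots survive; hence the rank is 2.

rank 2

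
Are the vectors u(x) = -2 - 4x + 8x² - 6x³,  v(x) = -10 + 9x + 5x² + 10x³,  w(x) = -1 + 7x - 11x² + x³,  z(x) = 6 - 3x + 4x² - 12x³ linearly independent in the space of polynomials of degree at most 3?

linearly independent

Write each element as a coordinate vector in ℝ⁴ using {1, x, …, x³}.
The matrix [u|v|w|z] has determinant -7064.
A nonzero determinant means the columns are linearly independent.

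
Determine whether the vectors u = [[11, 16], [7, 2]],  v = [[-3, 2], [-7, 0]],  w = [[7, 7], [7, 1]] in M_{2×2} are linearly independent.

linearly dependent

Take coordinates with respect to the standard basis {E₁₁, E₁₂, E₂₁, E₂₂}.
Row-reduce the matrix whose columns are u, v, w.
The reduction yields 2 nonzero rows, so the rank is 2.
Since rank 2 < 3, the set is linearly dependent.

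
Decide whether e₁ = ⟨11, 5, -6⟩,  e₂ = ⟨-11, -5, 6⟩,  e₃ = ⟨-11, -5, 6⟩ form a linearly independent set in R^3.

linearly dependent

Two of the vectors are equal, giving an immediate dependence.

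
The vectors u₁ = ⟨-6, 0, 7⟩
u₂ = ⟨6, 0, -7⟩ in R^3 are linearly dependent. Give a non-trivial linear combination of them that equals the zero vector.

u₁ + u₂ = 0

Row-reduce the matrix with u₁, u₂ as columns; the null space gives the coefficients.
The free variable yields coefficients (1, 1) (any nonzero multiple also works).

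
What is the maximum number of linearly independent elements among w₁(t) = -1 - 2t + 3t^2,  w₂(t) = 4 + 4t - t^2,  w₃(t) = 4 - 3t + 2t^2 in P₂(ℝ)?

3

Use coordinates relative to {1, t, t^2}.
Apply Gaussian elimination to the matrix whose rows are w₁, w₂, w₃.
Exactly 3 pivots survive; hence the rank is 3.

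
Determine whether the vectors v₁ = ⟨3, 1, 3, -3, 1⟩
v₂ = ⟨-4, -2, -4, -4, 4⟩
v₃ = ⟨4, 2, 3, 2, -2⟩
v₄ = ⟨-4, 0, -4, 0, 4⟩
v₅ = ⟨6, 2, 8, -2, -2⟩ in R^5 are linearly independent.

Row-reduce the matrix whose columns are v₁, v₂, v₃, v₄, v₅.
The reduction yields 4 nonzero rows, so the rank is 4.
Since rank 4 < 5, the set is linearly dependent.
Indeed 2v₁ - 2v₂ - 2v₃ - v₅ = 0.

linearly dependent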